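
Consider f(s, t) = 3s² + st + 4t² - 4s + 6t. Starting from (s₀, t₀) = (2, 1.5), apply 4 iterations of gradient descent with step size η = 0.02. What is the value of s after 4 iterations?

1.40542752

∇f = (6s + t - 4, s + 8t + 6)
(s₁, t₁) = (2, 1.5) − 0.02·(9.5, 20) = (1.81, 1.1)
(s₂, t₂) = (1.81, 1.1) − 0.02·(7.96, 16.61) = (1.6508, 0.7678)
(s₃, t₃) = (1.6508, 0.7678) − 0.02·(6.6726, 13.7932) = (1.517348, 0.491936)
(s₄, t₄) = (1.517348, 0.491936) − 0.02·(5.596024, 11.452836) = (1.40542752, 0.26287928)
s = 1.40542752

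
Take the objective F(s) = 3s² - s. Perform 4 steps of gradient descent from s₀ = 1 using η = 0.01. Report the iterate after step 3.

F′(s) = 6s - 1
s₁ = 1 − 0.01·5 = 0.95
s₂ = 0.95 − 0.01·4.7 = 0.903
s₃ = 0.903 − 0.01·4.418 = 0.85882

0.85882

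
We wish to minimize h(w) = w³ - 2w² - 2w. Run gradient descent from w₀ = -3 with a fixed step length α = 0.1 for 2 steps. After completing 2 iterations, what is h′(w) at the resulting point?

1627.247827

h′(w) = 3w² - 4w - 2
w₁ = -3 − 0.1·37 = -6.7
w₂ = -6.7 − 0.1·159.47 = -22.647
h′(w) at (-22.647) = 1627.247827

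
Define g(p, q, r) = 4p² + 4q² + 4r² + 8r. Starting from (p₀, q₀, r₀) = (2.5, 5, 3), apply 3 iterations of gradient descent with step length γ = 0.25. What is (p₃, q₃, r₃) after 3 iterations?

∇g = (8p, 8q, 8r + 8)
(p₁, q₁, r₁) = (2.5, 5, 3) − 0.25·(20, 40, 32) = (-2.5, -5, -5)
(p₂, q₂, r₂) = (-2.5, -5, -5) − 0.25·(-20, -40, -32) = (2.5, 5, 3)
(p₃, q₃, r₃) = (2.5, 5, 3) − 0.25·(20, 40, 32) = (-2.5, -5, -5)

(-2.5, -5, -5)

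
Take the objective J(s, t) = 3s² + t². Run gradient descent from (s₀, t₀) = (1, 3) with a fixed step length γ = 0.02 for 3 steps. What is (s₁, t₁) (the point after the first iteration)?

(0.88, 2.88)

∇J = (6s, 2t)
(s₁, t₁) = (1, 3) − 0.02·(6, 6) = (0.88, 2.88)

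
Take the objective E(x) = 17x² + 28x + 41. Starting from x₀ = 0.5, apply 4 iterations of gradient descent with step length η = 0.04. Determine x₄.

-0.8012992

E′(x) = 34x + 28
Step 1: E′(0.5) = 45; x₁ = 0.5 − 0.04·45 = -1.3
Step 2: E′(-1.3) = -16.2; x₂ = -1.3 − 0.04·(-16.2) = -0.652
Step 3: E′(-0.652) = 5.832; x₃ = -0.652 − 0.04·5.832 = -0.88528
Step 4: E′(-0.88528) = -2.09952; x₄ = -0.88528 − 0.04·(-2.09952) = -0.8012992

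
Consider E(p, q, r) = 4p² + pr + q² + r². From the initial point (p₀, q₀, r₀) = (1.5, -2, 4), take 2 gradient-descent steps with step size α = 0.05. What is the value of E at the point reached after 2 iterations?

∇E = (8p + r, 2q, p + 2r)
(p₁, q₁, r₁) = (1.5, -2, 4) − 0.05·(16, -4, 9.5) = (0.7, -1.8, 3.525)
(p₂, q₂, r₂) = (0.7, -1.8, 3.525) − 0.05·(9.125, -3.6, 7.75) = (0.24375, -1.62, 3.1375)
E(0.24375, -1.62, 3.1375) = 13.470728125

13.470728125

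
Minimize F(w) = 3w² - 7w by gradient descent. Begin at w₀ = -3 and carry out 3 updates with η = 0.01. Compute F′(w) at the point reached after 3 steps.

-20.7646

F′(w) = 6w - 7
w₁ = -3 − 0.01·(-25) = -2.75
w₂ = -2.75 − 0.01·(-23.5) = -2.515
w₃ = -2.515 − 0.01·(-22.09) = -2.2941
F′(w) at (-2.2941) = -20.7646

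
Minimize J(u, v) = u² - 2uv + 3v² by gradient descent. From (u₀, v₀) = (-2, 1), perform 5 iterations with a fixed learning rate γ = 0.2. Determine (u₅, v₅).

∇J = (2u - 2v, -2u + 6v)
Step 1: at (-2, 1), ∇J = (-6, 10) → (-2, 1) − 0.2·(-6, 10) = (-0.8, -1)
Step 2: at (-0.8, -1), ∇J = (0.4, -4.4) → (-0.8, -1) − 0.2·(0.4, -4.4) = (-0.88, -0.12)
Step 3: at (-0.88, -0.12), ∇J = (-1.52, 1.04) → (-0.88, -0.12) − 0.2·(-1.52, 1.04) = (-0.576, -0.328)
Step 4: at (-0.576, -0.328), ∇J = (-0.496, -0.816) → (-0.576, -0.328) − 0.2·(-0.496, -0.816) = (-0.4768, -0.1648)
Step 5: at (-0.4768, -0.1648), ∇J = (-0.624, -0.0352) → (-0.4768, -0.1648) − 0.2·(-0.624, -0.0352) = (-0.352, -0.15776)

(-0.352, -0.15776)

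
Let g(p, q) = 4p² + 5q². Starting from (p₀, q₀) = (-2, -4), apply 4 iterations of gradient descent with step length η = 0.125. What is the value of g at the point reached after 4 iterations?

0.001220703125

∇g = (8p, 10q)
(p₁, q₁) = (-2, -4) − 0.125·(-16, -40) = (0, 1)
(p₂, q₂) = (0, 1) − 0.125·(0, 10) = (0, -0.25)
(p₃, q₃) = (0, -0.25) − 0.125·(0, -2.5) = (0, 0.0625)
(p₄, q₄) = (0, 0.0625) − 0.125·(0, 0.625) = (0, -0.015625)
g(0, -0.015625) = 0.001220703125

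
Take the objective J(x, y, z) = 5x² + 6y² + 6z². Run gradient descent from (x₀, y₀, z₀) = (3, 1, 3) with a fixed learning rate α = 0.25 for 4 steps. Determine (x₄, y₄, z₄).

∇J = (10x, 12y, 12z)
(x₁, y₁, z₁) = (3, 1, 3) − 0.25·(30, 12, 36) = (-4.5, -2, -6)
(x₂, y₂, z₂) = (-4.5, -2, -6) − 0.25·(-45, -24, -72) = (6.75, 4, 12)
(x₃, y₃, z₃) = (6.75, 4, 12) − 0.25·(67.5, 48, 144) = (-10.125, -8, -24)
(x₄, y₄, z₄) = (-10.125, -8, -24) − 0.25·(-101.25, -96, -288) = (15.1875, 16, 48)

(15.1875, 16, 48)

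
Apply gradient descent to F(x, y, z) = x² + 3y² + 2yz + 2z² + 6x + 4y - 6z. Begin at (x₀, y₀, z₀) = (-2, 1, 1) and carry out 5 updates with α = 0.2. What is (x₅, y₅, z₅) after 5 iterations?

∇F = (2x + 6, 6y + 2z + 4, 2y + 4z - 6)
Step 1: at (-2, 1, 1), ∇F = (2, 12, 0) → (-2, 1, 1) − 0.2·(2, 12, 0) = (-2.4, -1.4, 1)
Step 2: at (-2.4, -1.4, 1), ∇F = (1.2, -2.4, -4.8) → (-2.4, -1.4, 1) − 0.2·(1.2, -2.4, -4.8) = (-2.64, -0.92, 1.96)
Step 3: at (-2.64, -0.92, 1.96), ∇F = (0.72, 2.4, 0) → (-2.64, -0.92, 1.96) − 0.2·(0.72, 2.4, 0) = (-2.784, -1.4, 1.96)
Step 4: at (-2.784, -1.4, 1.96), ∇F = (0.432, -0.48, -0.96) → (-2.784, -1.4, 1.96) − 0.2·(0.432, -0.48, -0.96) = (-2.8704, -1.304, 2.152)
Step 5: at (-2.8704, -1.304, 2.152), ∇F = (0.2592, 0.48, 0) → (-2.8704, -1.304, 2.152) − 0.2·(0.2592, 0.48, 0) = (-2.92224, -1.4, 2.152)

(-2.92224, -1.4, 2.152)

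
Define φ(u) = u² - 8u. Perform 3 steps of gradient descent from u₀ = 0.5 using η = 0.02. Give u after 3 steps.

0.903424

φ′(u) = 2u - 8
u₁ = 0.5 − 0.02·(-7) = 0.64
u₂ = 0.64 − 0.02·(-6.72) = 0.7744
u₃ = 0.7744 − 0.02·(-6.4512) = 0.903424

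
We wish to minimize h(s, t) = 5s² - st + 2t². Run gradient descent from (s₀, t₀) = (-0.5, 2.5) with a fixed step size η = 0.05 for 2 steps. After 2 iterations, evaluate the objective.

4.9029

∇h = (10s - t, -s + 4t)
Step 1: at (-0.5, 2.5), ∇h = (-7.5, 10.5) → (-0.5, 2.5) − 0.05·(-7.5, 10.5) = (-0.125, 1.975)
Step 2: at (-0.125, 1.975), ∇h = (-3.225, 8.025) → (-0.125, 1.975) − 0.05·(-3.225, 8.025) = (0.03625, 1.57375)
h(0.03625, 1.57375) = 4.9029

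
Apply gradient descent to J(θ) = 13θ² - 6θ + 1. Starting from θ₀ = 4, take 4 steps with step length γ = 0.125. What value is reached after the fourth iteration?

96.83203125

J′(θ) = 26θ - 6
θ₁ = 4 − 0.125·98 = -8.25
θ₂ = -8.25 − 0.125·(-220.5) = 19.3125
θ₃ = 19.3125 − 0.125·496.125 = -42.703125
θ₄ = -42.703125 − 0.125·(-1116.28125) = 96.83203125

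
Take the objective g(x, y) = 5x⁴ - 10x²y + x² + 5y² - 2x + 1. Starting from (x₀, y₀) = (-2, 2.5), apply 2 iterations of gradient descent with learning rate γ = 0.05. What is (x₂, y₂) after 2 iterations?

(3.298, 2.47)

∇g = (20x³ - 20xy + 2x - 2, -10x² + 10y)
(x₁, y₁) = (-2, 2.5) − 0.05·(-66, -15) = (1.3, 3.25)
(x₂, y₂) = (1.3, 3.25) − 0.05·(-39.96, 15.6) = (3.298, 2.47)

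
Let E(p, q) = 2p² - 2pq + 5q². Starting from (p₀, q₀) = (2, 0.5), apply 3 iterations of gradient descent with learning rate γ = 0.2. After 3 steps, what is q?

0.156

∇E = (4p - 2q, -2p + 10q)
Step 1: at (2, 0.5), ∇E = (7, 1) → (2, 0.5) − 0.2·(7, 1) = (0.6, 0.3)
Step 2: at (0.6, 0.3), ∇E = (1.8, 1.8) → (0.6, 0.3) − 0.2·(1.8, 1.8) = (0.24, -0.06)
Step 3: at (0.24, -0.06), ∇E = (1.08, -1.08) → (0.24, -0.06) − 0.2·(1.08, -1.08) = (0.024, 0.156)
q = 0.156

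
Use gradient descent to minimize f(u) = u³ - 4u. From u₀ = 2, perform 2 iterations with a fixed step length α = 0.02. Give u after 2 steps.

1.716864

f′(u) = 3u² - 4
Step 1: f′(2) = 8; u₁ = 2 − 0.02·8 = 1.84
Step 2: f′(1.84) = 6.1568; u₂ = 1.84 − 0.02·6.1568 = 1.716864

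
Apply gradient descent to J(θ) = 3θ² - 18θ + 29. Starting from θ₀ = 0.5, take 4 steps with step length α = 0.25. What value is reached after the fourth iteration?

2.84375

J′(θ) = 6θ - 18
θ₁ = 0.5 − 0.25·(-15) = 4.25
θ₂ = 4.25 − 0.25·7.5 = 2.375
θ₃ = 2.375 − 0.25·(-3.75) = 3.3125
θ₄ = 3.3125 − 0.25·1.875 = 2.84375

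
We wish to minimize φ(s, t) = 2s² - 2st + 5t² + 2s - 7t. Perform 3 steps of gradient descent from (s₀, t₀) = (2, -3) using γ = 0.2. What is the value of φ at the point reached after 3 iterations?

∇φ = (4s - 2t + 2, -2s + 10t - 7)
(s₁, t₁) = (2, -3) − 0.2·(16, -41) = (-1.2, 5.2)
(s₂, t₂) = (-1.2, 5.2) − 0.2·(-13.2, 47.4) = (1.44, -4.28)
(s₃, t₃) = (1.44, -4.28) − 0.2·(16.32, -52.68) = (-1.824, 6.256)
φ(-1.824, 6.256) = 177.72352

177.72352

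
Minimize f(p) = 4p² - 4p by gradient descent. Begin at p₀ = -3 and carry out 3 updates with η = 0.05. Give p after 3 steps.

f′(p) = 8p - 4
p₁ = -3 − 0.05·(-28) = -1.6
p₂ = -1.6 − 0.05·(-16.8) = -0.76
p₃ = -0.76 − 0.05·(-10.08) = -0.256

-0.256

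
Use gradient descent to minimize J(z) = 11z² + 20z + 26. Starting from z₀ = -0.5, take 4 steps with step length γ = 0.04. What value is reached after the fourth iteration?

-0.90900608

J′(z) = 22z + 20
Step 1: J′(-0.5) = 9; z₁ = -0.5 − 0.04·9 = -0.86
Step 2: J′(-0.86) = 1.08; z₂ = -0.86 − 0.04·1.08 = -0.9032
Step 3: J′(-0.9032) = 0.1296; z₃ = -0.9032 − 0.04·0.1296 = -0.908384
Step 4: J′(-0.908384) = 0.015552; z₄ = -0.908384 − 0.04·0.015552 = -0.90900608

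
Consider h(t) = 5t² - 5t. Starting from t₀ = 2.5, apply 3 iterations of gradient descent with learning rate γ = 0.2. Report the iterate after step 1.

-1.5

h′(t) = 10t - 5
t₁ = 2.5 − 0.2·20 = -1.5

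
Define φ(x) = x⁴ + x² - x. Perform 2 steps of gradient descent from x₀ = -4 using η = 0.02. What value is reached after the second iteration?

1.09224

φ′(x) = 4x³ + 2x - 1
Step 1: φ′(-4) = -265; x₁ = -4 − 0.02·(-265) = 1.3
Step 2: φ′(1.3) = 10.388; x₂ = 1.3 − 0.02·10.388 = 1.09224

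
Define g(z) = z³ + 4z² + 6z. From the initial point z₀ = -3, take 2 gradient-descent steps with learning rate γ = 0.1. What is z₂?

-5.943

g′(z) = 3z² + 8z + 6
z₁ = -3 − 0.1·9 = -3.9
z₂ = -3.9 − 0.1·20.43 = -5.943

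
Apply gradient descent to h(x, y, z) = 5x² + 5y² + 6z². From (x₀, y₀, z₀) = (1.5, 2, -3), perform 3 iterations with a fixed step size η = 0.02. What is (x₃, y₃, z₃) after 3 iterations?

∇h = (10x, 10y, 12z)
Step 1: at (1.5, 2, -3), ∇h = (15, 20, -36) → (1.5, 2, -3) − 0.02·(15, 20, -36) = (1.2, 1.6, -2.28)
Step 2: at (1.2, 1.6, -2.28), ∇h = (12, 16, -27.36) → (1.2, 1.6, -2.28) − 0.02·(12, 16, -27.36) = (0.96, 1.28, -1.7328)
Step 3: at (0.96, 1.28, -1.7328), ∇h = (9.6, 12.8, -20.7936) → (0.96, 1.28, -1.7328) − 0.02·(9.6, 12.8, -20.7936) = (0.768, 1.024, -1.316928)

(0.768, 1.024, -1.316928)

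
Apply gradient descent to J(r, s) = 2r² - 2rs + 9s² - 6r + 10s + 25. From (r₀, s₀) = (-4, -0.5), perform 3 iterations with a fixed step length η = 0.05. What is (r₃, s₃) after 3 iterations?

∇J = (4r - 2s - 6, -2r + 18s + 10)
(r₁, s₁) = (-4, -0.5) − 0.05·(-21, 9) = (-2.95, -0.95)
(r₂, s₂) = (-2.95, -0.95) − 0.05·(-15.9, -1.2) = (-2.155, -0.89)
(r₃, s₃) = (-2.155, -0.89) − 0.05·(-12.84, -1.71) = (-1.513, -0.8045)

(-1.513, -0.8045)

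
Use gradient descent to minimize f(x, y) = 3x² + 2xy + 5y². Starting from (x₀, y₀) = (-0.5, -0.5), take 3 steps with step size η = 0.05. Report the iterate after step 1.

(-0.3, -0.2)

∇f = (6x + 2y, 2x + 10y)
(x₁, y₁) = (-0.5, -0.5) − 0.05·(-4, -6) = (-0.3, -0.2)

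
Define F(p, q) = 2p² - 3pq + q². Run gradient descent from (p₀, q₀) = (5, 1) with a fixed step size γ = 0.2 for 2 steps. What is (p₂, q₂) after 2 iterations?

(2.48, 3.12)

∇F = (4p - 3q, -3p + 2q)
Step 1: at (5, 1), ∇F = (17, -13) → (5, 1) − 0.2·(17, -13) = (1.6, 3.6)
Step 2: at (1.6, 3.6), ∇F = (-4.4, 2.4) → (1.6, 3.6) − 0.2·(-4.4, 2.4) = (2.48, 3.12)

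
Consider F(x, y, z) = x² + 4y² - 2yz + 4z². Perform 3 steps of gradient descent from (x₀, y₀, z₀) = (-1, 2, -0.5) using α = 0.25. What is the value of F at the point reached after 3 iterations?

178.046875

∇F = (2x, 8y - 2z, -2y + 8z)
Step 1: at (-1, 2, -0.5), ∇F = (-2, 17, -8) → (-1, 2, -0.5) − 0.25·(-2, 17, -8) = (-0.5, -2.25, 1.5)
Step 2: at (-0.5, -2.25, 1.5), ∇F = (-1, -21, 16.5) → (-0.5, -2.25, 1.5) − 0.25·(-1, -21, 16.5) = (-0.25, 3, -2.625)
Step 3: at (-0.25, 3, -2.625), ∇F = (-0.5, 29.25, -27) → (-0.25, 3, -2.625) − 0.25·(-0.5, 29.25, -27) = (-0.125, -4.3125, 4.125)
F(-0.125, -4.3125, 4.125) = 178.046875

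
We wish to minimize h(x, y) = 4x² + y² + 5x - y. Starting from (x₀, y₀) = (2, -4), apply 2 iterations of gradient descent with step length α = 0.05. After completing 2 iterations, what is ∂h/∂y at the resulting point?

-7.29

∇h = (8x + 5, 2y - 1)
Step 1: at (2, -4), ∇h = (21, -9) → (2, -4) − 0.05·(21, -9) = (0.95, -3.55)
Step 2: at (0.95, -3.55), ∇h = (12.6, -8.1) → (0.95, -3.55) − 0.05·(12.6, -8.1) = (0.32, -3.145)
∂h/∂y at (0.32, -3.145) = -7.29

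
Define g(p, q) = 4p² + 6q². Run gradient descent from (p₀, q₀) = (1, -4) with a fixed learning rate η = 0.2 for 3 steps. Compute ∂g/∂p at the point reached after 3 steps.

-1.728

∇g = (8p, 12q)
(p₁, q₁) = (1, -4) − 0.2·(8, -48) = (-0.6, 5.6)
(p₂, q₂) = (-0.6, 5.6) − 0.2·(-4.8, 67.2) = (0.36, -7.84)
(p₃, q₃) = (0.36, -7.84) − 0.2·(2.88, -94.08) = (-0.216, 10.976)
∂g/∂p at (-0.216, 10.976) = -1.728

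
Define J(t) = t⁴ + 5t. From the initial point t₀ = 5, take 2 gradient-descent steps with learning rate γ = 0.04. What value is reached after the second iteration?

546.48928

J′(t) = 4t³ + 5
t₁ = 5 − 0.04·505 = -15.2
t₂ = -15.2 − 0.04·(-14042.232) = 546.48928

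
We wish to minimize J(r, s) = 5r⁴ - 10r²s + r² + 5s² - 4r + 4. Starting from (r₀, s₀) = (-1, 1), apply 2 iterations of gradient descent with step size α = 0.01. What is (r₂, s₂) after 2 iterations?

∇J = (20r³ - 20rs + 2r - 4, -10r² + 10s)
Step 1: at (-1, 1), ∇J = (-6, 0) → (-1, 1) − 0.01·(-6, 0) = (-0.94, 1)
Step 2: at (-0.94, 1), ∇J = (-3.69168, 1.164) → (-0.94, 1) − 0.01·(-3.69168, 1.164) = (-0.9030832, 0.98836)

(-0.9030832, 0.98836)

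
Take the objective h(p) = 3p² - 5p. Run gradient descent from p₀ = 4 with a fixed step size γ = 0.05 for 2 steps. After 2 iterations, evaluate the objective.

5.139675

h′(p) = 6p - 5
Step 1: h′(4) = 19; p₁ = 4 − 0.05·19 = 3.05
Step 2: h′(3.05) = 13.3; p₂ = 3.05 − 0.05·13.3 = 2.385
h(2.385) = 5.139675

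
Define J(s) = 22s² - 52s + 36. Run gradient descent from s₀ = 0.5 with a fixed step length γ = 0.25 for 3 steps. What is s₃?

J′(s) = 44s - 52
s₁ = 0.5 − 0.25·(-30) = 8
s₂ = 8 − 0.25·300 = -67
s₃ = -67 − 0.25·(-3000) = 683

683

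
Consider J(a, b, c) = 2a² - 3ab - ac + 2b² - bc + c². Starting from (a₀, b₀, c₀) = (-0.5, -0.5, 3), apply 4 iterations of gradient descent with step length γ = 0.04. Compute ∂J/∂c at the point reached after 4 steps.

4.19786752

∇J = (4a - 3b - c, -3a + 4b - c, -a - b + 2c)
(a₁, b₁, c₁) = (-0.5, -0.5, 3) − 0.04·(-3.5, -3.5, 7) = (-0.36, -0.36, 2.72)
(a₂, b₂, c₂) = (-0.36, -0.36, 2.72) − 0.04·(-3.08, -3.08, 6.16) = (-0.2368, -0.2368, 2.4736)
(a₃, b₃, c₃) = (-0.2368, -0.2368, 2.4736) − 0.04·(-2.7104, -2.7104, 5.4208) = (-0.128384, -0.128384, 2.256768)
(a₄, b₄, c₄) = (-0.128384, -0.128384, 2.256768) − 0.04·(-2.385152, -2.385152, 4.770304) = (-0.03297792, -0.03297792, 2.06595584)
∂J/∂c at (-0.03297792, -0.03297792, 2.06595584) = 4.19786752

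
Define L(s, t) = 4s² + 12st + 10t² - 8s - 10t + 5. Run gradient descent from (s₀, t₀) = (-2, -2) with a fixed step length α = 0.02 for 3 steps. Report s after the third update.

∇L = (8s + 12t - 8, 12s + 20t - 10)
Step 1: at (-2, -2), ∇L = (-48, -74) → (-2, -2) − 0.02·(-48, -74) = (-1.04, -0.52)
Step 2: at (-1.04, -0.52), ∇L = (-22.56, -32.88) → (-1.04, -0.52) − 0.02·(-22.56, -32.88) = (-0.5888, 0.1376)
Step 3: at (-0.5888, 0.1376), ∇L = (-11.0592, -14.3136) → (-0.5888, 0.1376) − 0.02·(-11.0592, -14.3136) = (-0.367616, 0.423872)
s = -0.367616

-0.367616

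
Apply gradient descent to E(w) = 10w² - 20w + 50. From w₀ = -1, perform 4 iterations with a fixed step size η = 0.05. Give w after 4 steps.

E′(w) = 20w - 20
Step 1: E′(-1) = -40; w₁ = -1 − 0.05·(-40) = 1
Step 2: E′(1) = 0; w₂ = 1 − 0.05·0 = 1
Step 3: E′(1) = 0; w₃ = 1 − 0.05·0 = 1
Step 4: E′(1) = 0; w₄ = 1 − 0.05·0 = 1

1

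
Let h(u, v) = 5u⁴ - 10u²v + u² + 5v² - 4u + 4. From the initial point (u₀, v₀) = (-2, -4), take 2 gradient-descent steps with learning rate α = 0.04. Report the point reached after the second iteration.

(-1096.7559424, 48.98176)

∇h = (20u³ - 20uv + 2u - 4, -10u² + 10v)
(u₁, v₁) = (-2, -4) − 0.04·(-328, -80) = (11.12, -0.8)
(u₂, v₂) = (11.12, -0.8) − 0.04·(27696.89856, -1244.544) = (-1096.7559424, 48.98176)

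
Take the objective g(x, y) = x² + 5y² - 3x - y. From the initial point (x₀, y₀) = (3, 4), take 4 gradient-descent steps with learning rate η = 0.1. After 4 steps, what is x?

∇g = (2x - 3, 10y - 1)
Step 1: at (3, 4), ∇g = (3, 39) → (3, 4) − 0.1·(3, 39) = (2.7, 0.1)
Step 2: at (2.7, 0.1), ∇g = (2.4, 0) → (2.7, 0.1) − 0.1·(2.4, 0) = (2.46, 0.1)
Step 3: at (2.46, 0.1), ∇g = (1.92, 0) → (2.46, 0.1) − 0.1·(1.92, 0) = (2.268, 0.1)
Step 4: at (2.268, 0.1), ∇g = (1.536, 0) → (2.268, 0.1) − 0.1·(1.536, 0) = (2.1144, 0.1)
x = 2.1144

2.1144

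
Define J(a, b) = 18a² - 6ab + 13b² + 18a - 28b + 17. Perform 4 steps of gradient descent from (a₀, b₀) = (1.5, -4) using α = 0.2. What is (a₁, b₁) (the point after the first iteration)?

(-17.7, 24.2)

∇J = (36a - 6b + 18, -6a + 26b - 28)
(a₁, b₁) = (1.5, -4) − 0.2·(96, -141) = (-17.7, 24.2)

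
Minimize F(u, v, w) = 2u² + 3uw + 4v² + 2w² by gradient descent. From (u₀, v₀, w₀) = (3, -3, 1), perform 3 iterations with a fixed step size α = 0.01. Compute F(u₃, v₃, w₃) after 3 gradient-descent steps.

40.885985334357

∇F = (4u + 3w, 8v, 3u + 4w)
(u₁, v₁, w₁) = (3, -3, 1) − 0.01·(15, -24, 13) = (2.85, -2.76, 0.87)
(u₂, v₂, w₂) = (2.85, -2.76, 0.87) − 0.01·(14.01, -22.08, 12.03) = (2.7099, -2.5392, 0.7497)
(u₃, v₃, w₃) = (2.7099, -2.5392, 0.7497) − 0.01·(13.0887, -20.3136, 11.1285) = (2.579013, -2.336064, 0.638415)
F(2.579013, -2.336064, 0.638415) = 40.885985334357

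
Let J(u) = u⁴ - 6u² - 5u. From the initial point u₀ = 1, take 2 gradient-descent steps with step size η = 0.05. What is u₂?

1.991575

J′(u) = 4u³ - 12u - 5
Step 1: J′(1) = -13; u₁ = 1 − 0.05·(-13) = 1.65
Step 2: J′(1.65) = -6.8315; u₂ = 1.65 − 0.05·(-6.8315) = 1.991575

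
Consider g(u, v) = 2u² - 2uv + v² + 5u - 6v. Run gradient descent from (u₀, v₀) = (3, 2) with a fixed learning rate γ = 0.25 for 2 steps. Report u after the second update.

∇g = (4u - 2v + 5, -2u + 2v - 6)
Step 1: at (3, 2), ∇g = (13, -8) → (3, 2) − 0.25·(13, -8) = (-0.25, 4)
Step 2: at (-0.25, 4), ∇g = (-4, 2.5) → (-0.25, 4) − 0.25·(-4, 2.5) = (0.75, 3.375)
u = 0.75

0.75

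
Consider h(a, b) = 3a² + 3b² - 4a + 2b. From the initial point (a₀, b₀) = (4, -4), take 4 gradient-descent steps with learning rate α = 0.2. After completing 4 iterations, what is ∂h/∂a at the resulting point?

∇h = (6a - 4, 6b + 2)
Step 1: at (4, -4), ∇h = (20, -22) → (4, -4) − 0.2·(20, -22) = (0, 0.4)
Step 2: at (0, 0.4), ∇h = (-4, 4.4) → (0, 0.4) − 0.2·(-4, 4.4) = (0.8, -0.48)
Step 3: at (0.8, -0.48), ∇h = (0.8, -0.88) → (0.8, -0.48) − 0.2·(0.8, -0.88) = (0.64, -0.304)
Step 4: at (0.64, -0.304), ∇h = (-0.16, 0.176) → (0.64, -0.304) − 0.2·(-0.16, 0.176) = (0.672, -0.3392)
∂h/∂a at (0.672, -0.3392) = 0.032

0.032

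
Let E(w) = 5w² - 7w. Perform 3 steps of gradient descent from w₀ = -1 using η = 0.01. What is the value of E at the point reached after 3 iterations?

5.22932245

E′(w) = 10w - 7
w₁ = -1 − 0.01·(-17) = -0.83
w₂ = -0.83 − 0.01·(-15.3) = -0.677
w₃ = -0.677 − 0.01·(-13.77) = -0.5393
E(-0.5393) = 5.22932245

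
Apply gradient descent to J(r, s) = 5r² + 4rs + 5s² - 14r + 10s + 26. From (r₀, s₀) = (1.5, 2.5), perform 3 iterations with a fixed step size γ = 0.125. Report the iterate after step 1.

(0.125, -2.625)

∇J = (10r + 4s - 14, 4r + 10s + 10)
(r₁, s₁) = (1.5, 2.5) − 0.125·(11, 41) = (0.125, -2.625)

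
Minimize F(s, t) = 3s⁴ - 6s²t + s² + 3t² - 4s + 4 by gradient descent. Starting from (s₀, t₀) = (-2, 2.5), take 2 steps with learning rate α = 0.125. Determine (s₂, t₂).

∇F = (12s³ - 12st + 2s - 4, -6s² + 6t)
Step 1: at (-2, 2.5), ∇F = (-44, -9) → (-2, 2.5) − 0.125·(-44, -9) = (3.5, 3.625)
Step 2: at (3.5, 3.625), ∇F = (365.25, -51.75) → (3.5, 3.625) − 0.125·(365.25, -51.75) = (-42.15625, 10.09375)

(-42.15625, 10.09375)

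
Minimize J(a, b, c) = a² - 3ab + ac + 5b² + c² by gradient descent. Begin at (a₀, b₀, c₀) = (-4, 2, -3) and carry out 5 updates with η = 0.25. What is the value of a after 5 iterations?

∇J = (2a - 3b + c, -3a + 10b, a + 2c)
Step 1: at (-4, 2, -3), ∇J = (-17, 32, -10) → (-4, 2, -3) − 0.25·(-17, 32, -10) = (0.25, -6, -0.5)
Step 2: at (0.25, -6, -0.5), ∇J = (18, -60.75, -0.75) → (0.25, -6, -0.5) − 0.25·(18, -60.75, -0.75) = (-4.25, 9.1875, -0.3125)
Step 3: at (-4.25, 9.1875, -0.3125), ∇J = (-36.375, 104.625, -4.875) → (-4.25, 9.1875, -0.3125) − 0.25·(-36.375, 104.625, -4.875) = (4.84375, -16.96875, 0.90625)
Step 4: at (4.84375, -16.96875, 0.90625), ∇J = (61.5, -184.21875, 6.65625) → (4.84375, -16.96875, 0.90625) − 0.25·(61.5, -184.21875, 6.65625) = (-10.53125, 29.0859375, -0.7578125)
Step 5: at (-10.53125, 29.0859375, -0.7578125), ∇J = (-109.078125, 322.453125, -12.046875) → (-10.53125, 29.0859375, -0.7578125) − 0.25·(-109.078125, 322.453125, -12.046875) = (16.73828125, -51.52734375, 2.25390625)
a = 16.73828125

16.73828125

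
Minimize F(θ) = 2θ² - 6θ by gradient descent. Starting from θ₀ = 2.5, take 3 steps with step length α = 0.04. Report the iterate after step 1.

2.34

F′(θ) = 4θ - 6
Step 1: F′(2.5) = 4; θ₁ = 2.5 − 0.04·4 = 2.34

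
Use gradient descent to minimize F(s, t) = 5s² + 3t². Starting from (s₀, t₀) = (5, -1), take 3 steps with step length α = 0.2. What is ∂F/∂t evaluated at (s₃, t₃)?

0.048

∇F = (10s, 6t)
(s₁, t₁) = (5, -1) − 0.2·(50, -6) = (-5, 0.2)
(s₂, t₂) = (-5, 0.2) − 0.2·(-50, 1.2) = (5, -0.04)
(s₃, t₃) = (5, -0.04) − 0.2·(50, -0.24) = (-5, 0.008)
∂F/∂t at (-5, 0.008) = 0.048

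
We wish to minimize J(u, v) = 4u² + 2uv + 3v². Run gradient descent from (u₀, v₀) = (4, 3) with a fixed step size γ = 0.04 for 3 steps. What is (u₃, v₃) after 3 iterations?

∇J = (8u + 2v, 2u + 6v)
Step 1: at (4, 3), ∇J = (38, 26) → (4, 3) − 0.04·(38, 26) = (2.48, 1.96)
Step 2: at (2.48, 1.96), ∇J = (23.76, 16.72) → (2.48, 1.96) − 0.04·(23.76, 16.72) = (1.5296, 1.2912)
Step 3: at (1.5296, 1.2912), ∇J = (14.8192, 10.8064) → (1.5296, 1.2912) − 0.04·(14.8192, 10.8064) = (0.936832, 0.858944)

(0.936832, 0.858944)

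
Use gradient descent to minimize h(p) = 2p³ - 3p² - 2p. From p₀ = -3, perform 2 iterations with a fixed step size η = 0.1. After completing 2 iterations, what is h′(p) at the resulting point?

h′(p) = 6p² - 6p - 2
p₁ = -3 − 0.1·70 = -10
p₂ = -10 − 0.1·658 = -75.8
h′(p) at (-75.8) = 34926.64

34926.64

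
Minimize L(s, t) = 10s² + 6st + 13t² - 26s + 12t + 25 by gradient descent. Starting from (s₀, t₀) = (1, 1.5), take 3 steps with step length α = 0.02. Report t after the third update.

∇L = (20s + 6t - 26, 6s + 26t + 12)
Step 1: at (1, 1.5), ∇L = (3, 57) → (1, 1.5) − 0.02·(3, 57) = (0.94, 0.36)
Step 2: at (0.94, 0.36), ∇L = (-5.04, 27) → (0.94, 0.36) − 0.02·(-5.04, 27) = (1.0408, -0.18)
Step 3: at (1.0408, -0.18), ∇L = (-6.264, 13.5648) → (1.0408, -0.18) − 0.02·(-6.264, 13.5648) = (1.16608, -0.451296)
t = -0.451296

-0.451296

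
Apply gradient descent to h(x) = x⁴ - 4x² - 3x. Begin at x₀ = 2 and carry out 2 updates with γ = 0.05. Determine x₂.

h′(x) = 4x³ - 8x - 3
x₁ = 2 − 0.05·13 = 1.35
x₂ = 1.35 − 0.05·(-3.9585) = 1.547925

1.547925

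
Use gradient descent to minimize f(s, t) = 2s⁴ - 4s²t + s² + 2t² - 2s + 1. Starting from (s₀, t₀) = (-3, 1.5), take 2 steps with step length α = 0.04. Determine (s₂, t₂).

∇f = (8s³ - 8st + 2s - 2, -4s² + 4t)
Step 1: at (-3, 1.5), ∇f = (-188, -30) → (-3, 1.5) − 0.04·(-188, -30) = (4.52, 2.7)
Step 2: at (4.52, 2.7), ∇f = (648.171264, -70.9216) → (4.52, 2.7) − 0.04·(648.171264, -70.9216) = (-21.40685056, 5.536864)

(-21.40685056, 5.536864)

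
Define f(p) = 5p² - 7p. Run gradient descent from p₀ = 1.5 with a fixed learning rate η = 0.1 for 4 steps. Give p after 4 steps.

f′(p) = 10p - 7
p₁ = 1.5 − 0.1·8 = 0.7
p₂ = 0.7 − 0.1·0 = 0.7
p₃ = 0.7 − 0.1·0 = 0.7
p₄ = 0.7 − 0.1·0 = 0.7

0.7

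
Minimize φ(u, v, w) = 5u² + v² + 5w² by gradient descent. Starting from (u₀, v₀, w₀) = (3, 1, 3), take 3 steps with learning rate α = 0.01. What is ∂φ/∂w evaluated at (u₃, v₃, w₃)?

21.87

∇φ = (10u, 2v, 10w)
Step 1: at (3, 1, 3), ∇φ = (30, 2, 30) → (3, 1, 3) − 0.01·(30, 2, 30) = (2.7, 0.98, 2.7)
Step 2: at (2.7, 0.98, 2.7), ∇φ = (27, 1.96, 27) → (2.7, 0.98, 2.7) − 0.01·(27, 1.96, 27) = (2.43, 0.9604, 2.43)
Step 3: at (2.43, 0.9604, 2.43), ∇φ = (24.3, 1.9208, 24.3) → (2.43, 0.9604, 2.43) − 0.01·(24.3, 1.9208, 24.3) = (2.187, 0.941192, 2.187)
∂φ/∂w at (2.187, 0.941192, 2.187) = 21.87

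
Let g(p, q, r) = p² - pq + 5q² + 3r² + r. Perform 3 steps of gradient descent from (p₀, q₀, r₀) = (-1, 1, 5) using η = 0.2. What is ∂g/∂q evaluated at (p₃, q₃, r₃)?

-12.096

∇g = (2p - q, -p + 10q, 6r + 1)
(p₁, q₁, r₁) = (-1, 1, 5) − 0.2·(-3, 11, 31) = (-0.4, -1.2, -1.2)
(p₂, q₂, r₂) = (-0.4, -1.2, -1.2) − 0.2·(0.4, -11.6, -6.2) = (-0.48, 1.12, 0.04)
(p₃, q₃, r₃) = (-0.48, 1.12, 0.04) − 0.2·(-2.08, 11.68, 1.24) = (-0.064, -1.216, -0.208)
∂g/∂q at (-0.064, -1.216, -0.208) = -12.096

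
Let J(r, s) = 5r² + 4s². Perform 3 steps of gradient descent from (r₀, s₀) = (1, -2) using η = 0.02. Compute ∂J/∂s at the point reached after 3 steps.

∇J = (10r, 8s)
Step 1: at (1, -2), ∇J = (10, -16) → (1, -2) − 0.02·(10, -16) = (0.8, -1.68)
Step 2: at (0.8, -1.68), ∇J = (8, -13.44) → (0.8, -1.68) − 0.02·(8, -13.44) = (0.64, -1.4112)
Step 3: at (0.64, -1.4112), ∇J = (6.4, -11.2896) → (0.64, -1.4112) − 0.02·(6.4, -11.2896) = (0.512, -1.185408)
∂J/∂s at (0.512, -1.185408) = -9.483264

-9.483264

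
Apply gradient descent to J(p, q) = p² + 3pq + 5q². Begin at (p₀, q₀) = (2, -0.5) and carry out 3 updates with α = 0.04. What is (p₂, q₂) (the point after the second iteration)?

∇J = (2p + 3q, 3p + 10q)
(p₁, q₁) = (2, -0.5) − 0.04·(2.5, 1) = (1.9, -0.54)
(p₂, q₂) = (1.9, -0.54) − 0.04·(2.18, 0.3) = (1.8128, -0.552)

(1.8128, -0.552)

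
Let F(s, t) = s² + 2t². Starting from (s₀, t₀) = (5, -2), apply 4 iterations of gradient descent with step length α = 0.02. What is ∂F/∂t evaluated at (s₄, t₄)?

∇F = (2s, 4t)
(s₁, t₁) = (5, -2) − 0.02·(10, -8) = (4.8, -1.84)
(s₂, t₂) = (4.8, -1.84) − 0.02·(9.6, -7.36) = (4.608, -1.6928)
(s₃, t₃) = (4.608, -1.6928) − 0.02·(9.216, -6.7712) = (4.42368, -1.557376)
(s₄, t₄) = (4.42368, -1.557376) − 0.02·(8.84736, -6.229504) = (4.2467328, -1.43278592)
∂F/∂t at (4.2467328, -1.43278592) = -5.73114368

-5.73114368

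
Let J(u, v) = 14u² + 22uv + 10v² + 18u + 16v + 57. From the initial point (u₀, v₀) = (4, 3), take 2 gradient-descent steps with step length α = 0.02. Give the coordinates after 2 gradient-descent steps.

∇J = (28u + 22v + 18, 22u + 20v + 16)
Step 1: at (4, 3), ∇J = (196, 164) → (4, 3) − 0.02·(196, 164) = (0.08, -0.28)
Step 2: at (0.08, -0.28), ∇J = (14.08, 12.16) → (0.08, -0.28) − 0.02·(14.08, 12.16) = (-0.2016, -0.5232)

(-0.2016, -0.5232)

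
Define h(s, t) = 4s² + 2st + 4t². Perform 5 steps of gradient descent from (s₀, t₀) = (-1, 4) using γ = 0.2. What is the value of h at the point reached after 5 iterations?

∇h = (8s + 2t, 2s + 8t)
Step 1: at (-1, 4), ∇h = (0, 30) → (-1, 4) − 0.2·(0, 30) = (-1, -2)
Step 2: at (-1, -2), ∇h = (-12, -18) → (-1, -2) − 0.2·(-12, -18) = (1.4, 1.6)
Step 3: at (1.4, 1.6), ∇h = (14.4, 15.6) → (1.4, 1.6) − 0.2·(14.4, 15.6) = (-1.48, -1.52)
Step 4: at (-1.48, -1.52), ∇h = (-14.88, -15.12) → (-1.48, -1.52) − 0.2·(-14.88, -15.12) = (1.496, 1.504)
Step 5: at (1.496, 1.504), ∇h = (14.976, 15.024) → (1.496, 1.504) − 0.2·(14.976, 15.024) = (-1.4992, -1.5008)
h(-1.4992, -1.5008) = 22.50000384

22.50000384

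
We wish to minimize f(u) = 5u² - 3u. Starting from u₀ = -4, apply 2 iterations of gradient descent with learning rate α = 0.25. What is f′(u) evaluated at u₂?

-96.75

f′(u) = 10u - 3
u₁ = -4 − 0.25·(-43) = 6.75
u₂ = 6.75 − 0.25·64.5 = -9.375
f′(u) at (-9.375) = -96.75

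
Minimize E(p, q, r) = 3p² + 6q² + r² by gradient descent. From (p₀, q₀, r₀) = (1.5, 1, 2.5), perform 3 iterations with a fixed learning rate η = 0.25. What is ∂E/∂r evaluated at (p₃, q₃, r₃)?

0.625

∇E = (6p, 12q, 2r)
Step 1: at (1.5, 1, 2.5), ∇E = (9, 12, 5) → (1.5, 1, 2.5) − 0.25·(9, 12, 5) = (-0.75, -2, 1.25)
Step 2: at (-0.75, -2, 1.25), ∇E = (-4.5, -24, 2.5) → (-0.75, -2, 1.25) − 0.25·(-4.5, -24, 2.5) = (0.375, 4, 0.625)
Step 3: at (0.375, 4, 0.625), ∇E = (2.25, 48, 1.25) → (0.375, 4, 0.625) − 0.25·(2.25, 48, 1.25) = (-0.1875, -8, 0.3125)
∂E/∂r at (-0.1875, -8, 0.3125) = 0.625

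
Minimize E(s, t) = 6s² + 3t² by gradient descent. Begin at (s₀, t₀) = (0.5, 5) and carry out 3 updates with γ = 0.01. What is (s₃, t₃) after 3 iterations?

∇E = (12s, 6t)
(s₁, t₁) = (0.5, 5) − 0.01·(6, 30) = (0.44, 4.7)
(s₂, t₂) = (0.44, 4.7) − 0.01·(5.28, 28.2) = (0.3872, 4.418)
(s₃, t₃) = (0.3872, 4.418) − 0.01·(4.6464, 26.508) = (0.340736, 4.15292)

(0.340736, 4.15292)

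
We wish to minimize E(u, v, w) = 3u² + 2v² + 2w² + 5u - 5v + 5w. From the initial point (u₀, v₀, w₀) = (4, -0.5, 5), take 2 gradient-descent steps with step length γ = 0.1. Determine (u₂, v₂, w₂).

∇E = (6u + 5, 4v - 5, 4w + 5)
(u₁, v₁, w₁) = (4, -0.5, 5) − 0.1·(29, -7, 25) = (1.1, 0.2, 2.5)
(u₂, v₂, w₂) = (1.1, 0.2, 2.5) − 0.1·(11.6, -4.2, 15) = (-0.06, 0.62, 1)

(-0.06, 0.62, 1)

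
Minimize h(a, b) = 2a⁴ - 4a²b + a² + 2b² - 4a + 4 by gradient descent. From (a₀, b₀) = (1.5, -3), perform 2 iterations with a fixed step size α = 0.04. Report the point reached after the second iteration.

(0.23695744, -1.660736)

∇h = (8a³ - 8ab + 2a - 4, -4a² + 4b)
(a₁, b₁) = (1.5, -3) − 0.04·(62, -21) = (-0.98, -2.16)
(a₂, b₂) = (-0.98, -2.16) − 0.04·(-30.423936, -12.4816) = (0.23695744, -1.660736)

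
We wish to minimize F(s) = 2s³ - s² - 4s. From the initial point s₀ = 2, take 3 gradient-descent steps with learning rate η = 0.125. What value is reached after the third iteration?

0.9375

F′(s) = 6s² - 2s - 4
s₁ = 2 − 0.125·16 = 0
s₂ = 0 − 0.125·(-4) = 0.5
s₃ = 0.5 − 0.125·(-3.5) = 0.9375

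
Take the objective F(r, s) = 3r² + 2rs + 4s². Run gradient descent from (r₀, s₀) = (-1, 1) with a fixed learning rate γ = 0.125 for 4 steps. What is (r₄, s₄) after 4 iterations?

(-0.03125, 0.01953125)

∇F = (6r + 2s, 2r + 8s)
(r₁, s₁) = (-1, 1) − 0.125·(-4, 6) = (-0.5, 0.25)
(r₂, s₂) = (-0.5, 0.25) − 0.125·(-2.5, 1) = (-0.1875, 0.125)
(r₃, s₃) = (-0.1875, 0.125) − 0.125·(-0.875, 0.625) = (-0.078125, 0.046875)
(r₄, s₄) = (-0.078125, 0.046875) − 0.125·(-0.375, 0.21875) = (-0.03125, 0.01953125)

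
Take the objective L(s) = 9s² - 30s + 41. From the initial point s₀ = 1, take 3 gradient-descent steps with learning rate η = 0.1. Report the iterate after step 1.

L′(s) = 18s - 30
Step 1: L′(1) = -12; s₁ = 1 − 0.1·(-12) = 2.2

2.2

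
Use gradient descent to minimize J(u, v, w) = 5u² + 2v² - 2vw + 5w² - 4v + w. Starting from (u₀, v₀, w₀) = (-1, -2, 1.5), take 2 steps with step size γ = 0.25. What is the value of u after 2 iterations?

∇J = (10u, 4v - 2w - 4, -2v + 10w + 1)
(u₁, v₁, w₁) = (-1, -2, 1.5) − 0.25·(-10, -15, 20) = (1.5, 1.75, -3.5)
(u₂, v₂, w₂) = (1.5, 1.75, -3.5) − 0.25·(15, 10, -37.5) = (-2.25, -0.75, 5.875)
u = -2.25

-2.25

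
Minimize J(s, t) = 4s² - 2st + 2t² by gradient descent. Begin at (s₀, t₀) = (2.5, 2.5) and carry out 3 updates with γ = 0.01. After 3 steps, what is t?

2.34726

∇J = (8s - 2t, -2s + 4t)
(s₁, t₁) = (2.5, 2.5) − 0.01·(15, 5) = (2.35, 2.45)
(s₂, t₂) = (2.35, 2.45) − 0.01·(13.9, 5.1) = (2.211, 2.399)
(s₃, t₃) = (2.211, 2.399) − 0.01·(12.89, 5.174) = (2.0821, 2.34726)
t = 2.34726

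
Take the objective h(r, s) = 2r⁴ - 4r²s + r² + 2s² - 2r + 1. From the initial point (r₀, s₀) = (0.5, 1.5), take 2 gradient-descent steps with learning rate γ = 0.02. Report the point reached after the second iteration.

∇h = (8r³ - 8rs + 2r - 2, -4r² + 4s)
Step 1: at (0.5, 1.5), ∇h = (-6, 5) → (0.5, 1.5) − 0.02·(-6, 5) = (0.62, 1.4)
Step 2: at (0.62, 1.4), ∇h = (-5.797376, 4.0624) → (0.62, 1.4) − 0.02·(-5.797376, 4.0624) = (0.73594752, 1.318752)

(0.73594752, 1.318752)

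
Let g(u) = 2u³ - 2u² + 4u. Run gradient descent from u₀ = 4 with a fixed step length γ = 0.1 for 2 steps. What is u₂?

-18.176

g′(u) = 6u² - 4u + 4
u₁ = 4 − 0.1·84 = -4.4
u₂ = -4.4 − 0.1·137.76 = -18.176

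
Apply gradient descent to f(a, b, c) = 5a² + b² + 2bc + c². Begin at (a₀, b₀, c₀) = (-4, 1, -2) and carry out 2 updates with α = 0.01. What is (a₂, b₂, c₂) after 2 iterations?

∇f = (10a, 2b + 2c, 2b + 2c)
(a₁, b₁, c₁) = (-4, 1, -2) − 0.01·(-40, -2, -2) = (-3.6, 1.02, -1.98)
(a₂, b₂, c₂) = (-3.6, 1.02, -1.98) − 0.01·(-36, -1.92, -1.92) = (-3.24, 1.0392, -1.9608)

(-3.24, 1.0392, -1.9608)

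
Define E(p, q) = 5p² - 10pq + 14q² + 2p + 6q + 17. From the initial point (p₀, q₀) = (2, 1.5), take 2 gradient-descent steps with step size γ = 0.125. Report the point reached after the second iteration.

∇E = (10p - 10q + 2, -10p + 28q + 6)
Step 1: at (2, 1.5), ∇E = (7, 28) → (2, 1.5) − 0.125·(7, 28) = (1.125, -2)
Step 2: at (1.125, -2), ∇E = (33.25, -61.25) → (1.125, -2) − 0.125·(33.25, -61.25) = (-3.03125, 5.65625)

(-3.03125, 5.65625)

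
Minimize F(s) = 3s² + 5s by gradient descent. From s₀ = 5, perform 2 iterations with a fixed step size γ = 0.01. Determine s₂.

4.321

F′(s) = 6s + 5
s₁ = 5 − 0.01·35 = 4.65
s₂ = 4.65 − 0.01·32.9 = 4.321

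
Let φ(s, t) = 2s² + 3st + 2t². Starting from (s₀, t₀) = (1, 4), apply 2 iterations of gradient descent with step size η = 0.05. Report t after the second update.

2.41

∇φ = (4s + 3t, 3s + 4t)
Step 1: at (1, 4), ∇φ = (16, 19) → (1, 4) − 0.05·(16, 19) = (0.2, 3.05)
Step 2: at (0.2, 3.05), ∇φ = (9.95, 12.8) → (0.2, 3.05) − 0.05·(9.95, 12.8) = (-0.2975, 2.41)
t = 2.41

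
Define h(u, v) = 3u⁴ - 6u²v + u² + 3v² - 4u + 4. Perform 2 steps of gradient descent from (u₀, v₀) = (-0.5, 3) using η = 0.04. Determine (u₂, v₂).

(-1.37679872, 1.999584)

∇h = (12u³ - 12uv + 2u - 4, -6u² + 6v)
Step 1: at (-0.5, 3), ∇h = (11.5, 16.5) → (-0.5, 3) − 0.04·(11.5, 16.5) = (-0.96, 2.34)
Step 2: at (-0.96, 2.34), ∇h = (10.419968, 8.5104) → (-0.96, 2.34) − 0.04·(10.419968, 8.5104) = (-1.37679872, 1.999584)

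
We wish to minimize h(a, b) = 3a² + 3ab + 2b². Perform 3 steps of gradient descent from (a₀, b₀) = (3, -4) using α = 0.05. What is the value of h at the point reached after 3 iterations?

∇h = (6a + 3b, 3a + 4b)
(a₁, b₁) = (3, -4) − 0.05·(6, -7) = (2.7, -3.65)
(a₂, b₂) = (2.7, -3.65) − 0.05·(5.25, -6.5) = (2.4375, -3.325)
(a₃, b₃) = (2.4375, -3.325) − 0.05·(4.65, -5.9875) = (2.205, -3.025625)
h(2.205, -3.025625) = 12.88037890625

12.88037890625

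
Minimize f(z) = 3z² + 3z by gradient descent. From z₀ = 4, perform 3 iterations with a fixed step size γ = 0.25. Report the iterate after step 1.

-2.75

f′(z) = 6z + 3
z₁ = 4 − 0.25·27 = -2.75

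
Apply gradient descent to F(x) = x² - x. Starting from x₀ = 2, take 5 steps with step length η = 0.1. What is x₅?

F′(x) = 2x - 1
x₁ = 2 − 0.1·3 = 1.7
x₂ = 1.7 − 0.1·2.4 = 1.46
x₃ = 1.46 − 0.1·1.92 = 1.268
x₄ = 1.268 − 0.1·1.536 = 1.1144
x₅ = 1.1144 − 0.1·1.2288 = 0.99152

0.99152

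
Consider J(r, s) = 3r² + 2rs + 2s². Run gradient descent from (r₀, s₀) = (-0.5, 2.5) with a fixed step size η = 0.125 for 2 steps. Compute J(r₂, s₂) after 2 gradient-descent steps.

1.4482421875

∇J = (6r + 2s, 2r + 4s)
Step 1: at (-0.5, 2.5), ∇J = (2, 9) → (-0.5, 2.5) − 0.125·(2, 9) = (-0.75, 1.375)
Step 2: at (-0.75, 1.375), ∇J = (-1.75, 4) → (-0.75, 1.375) − 0.125·(-1.75, 4) = (-0.53125, 0.875)
J(-0.53125, 0.875) = 1.4482421875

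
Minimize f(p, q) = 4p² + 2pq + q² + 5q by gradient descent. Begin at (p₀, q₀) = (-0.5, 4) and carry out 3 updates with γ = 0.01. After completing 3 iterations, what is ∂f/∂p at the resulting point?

2.469152

∇f = (8p + 2q, 2p + 2q + 5)
Step 1: at (-0.5, 4), ∇f = (4, 12) → (-0.5, 4) − 0.01·(4, 12) = (-0.54, 3.88)
Step 2: at (-0.54, 3.88), ∇f = (3.44, 11.68) → (-0.54, 3.88) − 0.01·(3.44, 11.68) = (-0.5744, 3.7632)
Step 3: at (-0.5744, 3.7632), ∇f = (2.9312, 11.3776) → (-0.5744, 3.7632) − 0.01·(2.9312, 11.3776) = (-0.603712, 3.649424)
∂f/∂p at (-0.603712, 3.649424) = 2.469152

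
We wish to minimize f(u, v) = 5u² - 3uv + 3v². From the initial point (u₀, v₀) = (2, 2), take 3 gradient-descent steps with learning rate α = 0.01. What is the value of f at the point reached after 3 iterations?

14.15580996666

∇f = (10u - 3v, -3u + 6v)
(u₁, v₁) = (2, 2) − 0.01·(14, 6) = (1.86, 1.94)
(u₂, v₂) = (1.86, 1.94) − 0.01·(12.78, 6.06) = (1.7322, 1.8794)
(u₃, v₃) = (1.7322, 1.8794) − 0.01·(11.6838, 6.0798) = (1.615362, 1.818602)
f(1.615362, 1.818602) = 14.15580996666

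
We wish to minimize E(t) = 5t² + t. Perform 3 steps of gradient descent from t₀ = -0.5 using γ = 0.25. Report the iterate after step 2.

E′(t) = 10t + 1
Step 1: E′(-0.5) = -4; t₁ = -0.5 − 0.25·(-4) = 0.5
Step 2: E′(0.5) = 6; t₂ = 0.5 − 0.25·6 = -1

-1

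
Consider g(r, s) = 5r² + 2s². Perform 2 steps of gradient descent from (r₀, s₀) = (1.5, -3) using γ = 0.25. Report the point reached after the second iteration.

(3.375, 0)

∇g = (10r, 4s)
(r₁, s₁) = (1.5, -3) − 0.25·(15, -12) = (-2.25, 0)
(r₂, s₂) = (-2.25, 0) − 0.25·(-22.5, 0) = (3.375, 0)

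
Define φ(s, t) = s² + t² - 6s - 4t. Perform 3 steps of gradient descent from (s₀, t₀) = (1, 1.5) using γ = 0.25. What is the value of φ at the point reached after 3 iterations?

-12.93359375

∇φ = (2s - 6, 2t - 4)
(s₁, t₁) = (1, 1.5) − 0.25·(-4, -1) = (2, 1.75)
(s₂, t₂) = (2, 1.75) − 0.25·(-2, -0.5) = (2.5, 1.875)
(s₃, t₃) = (2.5, 1.875) − 0.25·(-1, -0.25) = (2.75, 1.9375)
φ(2.75, 1.9375) = -12.93359375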